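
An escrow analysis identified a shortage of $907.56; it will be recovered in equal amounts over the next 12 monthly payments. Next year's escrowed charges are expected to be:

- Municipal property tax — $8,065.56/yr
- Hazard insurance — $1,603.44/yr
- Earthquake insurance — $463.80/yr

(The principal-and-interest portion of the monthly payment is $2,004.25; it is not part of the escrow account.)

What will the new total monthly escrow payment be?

Municipal property tax: $8,065.56 annually
Hazard insurance: $1,603.44 annually
Earthquake insurance: $463.80 annually
Total per year = $8,065.56 + $1,603.44 + $463.80 = $10,132.80
Per month = $10,132.80 ÷ 12 = $844.40
Monthly shortage recovery: $907.56 ÷ 12 = $75.63
New monthly escrow = $844.40 + $75.63 = $920.03

$920.03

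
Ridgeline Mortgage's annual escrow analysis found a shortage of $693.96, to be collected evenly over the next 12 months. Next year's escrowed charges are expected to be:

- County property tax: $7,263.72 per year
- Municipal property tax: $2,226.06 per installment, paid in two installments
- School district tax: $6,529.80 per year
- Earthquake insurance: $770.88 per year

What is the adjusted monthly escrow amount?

County property tax: $7,263.72/yr
Municipal property tax: $2,226.06 × 2 = $4,452.12/yr
School district tax: $6,529.80/yr
Earthquake insurance: $770.88/yr
Combined annual = $7,263.72 + $4,452.12 + $6,529.80 + $770.88 = $19,016.52
Monthly = $19,016.52 / 12 = $1,584.71
Shortage per month = $693.96 ÷ 12 = $57.83
New monthly escrow = $1,584.71 + $57.83 = $1,642.54

$1,642.54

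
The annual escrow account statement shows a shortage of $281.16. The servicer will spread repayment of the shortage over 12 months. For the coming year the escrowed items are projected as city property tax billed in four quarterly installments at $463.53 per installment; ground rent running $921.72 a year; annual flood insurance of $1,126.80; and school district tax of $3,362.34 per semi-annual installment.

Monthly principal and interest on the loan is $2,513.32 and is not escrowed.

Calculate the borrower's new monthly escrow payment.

$909.04

City property tax = $463.53 × 4 = $1,854.12 per year
Ground rent = $921.72 per year
Flood insurance = $1,126.80 per year
School district tax = $3,362.34 × 2 = $6,724.68 per year
Annual escrow total = $10,627.32
Per month = $10,627.32 ÷ 12 = $885.61
Shortage spread = $281.16 / 12 = $23.43/mo
New monthly escrow = $885.61 + $23.43 = $909.04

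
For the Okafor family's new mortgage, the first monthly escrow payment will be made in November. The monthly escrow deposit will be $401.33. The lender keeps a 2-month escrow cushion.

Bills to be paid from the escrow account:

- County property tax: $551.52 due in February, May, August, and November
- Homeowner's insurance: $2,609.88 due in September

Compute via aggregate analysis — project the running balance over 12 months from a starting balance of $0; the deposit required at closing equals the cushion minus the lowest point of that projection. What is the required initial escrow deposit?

Cushion = 2 × $401.33 = $802.66
Trial balance (start $0, +$401.33 each month, − disbursements):
  Nov: +$401.33 − $551.52 → -$150.19
  Dec: +$401.33 → $251.14
  Jan: +$401.33 → $652.47
  Feb: +$401.33 − $551.52 → $502.28
  Mar: +$401.33 → $903.61
  Apr: +$401.33 → $1,304.94
  May: +$401.33 − $551.52 → $1,154.75
  Jun: +$401.33 → $1,556.08
  Jul: +$401.33 → $1,957.41
  Aug: +$401.33 − $551.52 → $1,807.22
  Sep: +$401.33 − $2,609.88 → -$401.33
  Oct: +$401.33 → $0.00
Lowest trial balance = -$401.33 (Sep)
Initial deposit = cushion − low point = $802.66 − (-$401.33) = $1,203.99

$1,203.99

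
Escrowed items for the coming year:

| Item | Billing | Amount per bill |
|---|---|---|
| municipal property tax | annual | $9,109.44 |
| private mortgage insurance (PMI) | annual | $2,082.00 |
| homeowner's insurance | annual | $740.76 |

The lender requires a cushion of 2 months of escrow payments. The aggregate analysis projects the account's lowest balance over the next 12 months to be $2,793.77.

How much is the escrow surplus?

$805.07

Municipal property tax: $9,109.44 per year
Private mortgage insurance (PMI): $2,082.00 per year
Homeowner's insurance: $740.76 per year
Total annual escrow = $9,109.44 + $2,082.00 + $740.76 = $11,932.20
Monthly escrow = $11,932.20 / 12 = $994.35
Cushion = 2 × $994.35 = $1,988.70
Excess over cushion: $2,793.77 − $1,988.70 = $805.07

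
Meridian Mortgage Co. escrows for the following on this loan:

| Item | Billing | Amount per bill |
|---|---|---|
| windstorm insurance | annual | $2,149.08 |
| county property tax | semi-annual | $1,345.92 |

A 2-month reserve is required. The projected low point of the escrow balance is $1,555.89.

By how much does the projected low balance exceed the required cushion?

Windstorm insurance — $2,149.08
County property tax — $1,345.92 × 2 = $2,691.84
Annual escrow total = $2,149.08 + $2,691.84 = $4,840.92
Per month = $4,840.92 / 12 = $403.41
Cushion = 2 × $403.41 = $806.82
Excess over cushion: $1,555.89 − $806.82 = $749.07

$749.07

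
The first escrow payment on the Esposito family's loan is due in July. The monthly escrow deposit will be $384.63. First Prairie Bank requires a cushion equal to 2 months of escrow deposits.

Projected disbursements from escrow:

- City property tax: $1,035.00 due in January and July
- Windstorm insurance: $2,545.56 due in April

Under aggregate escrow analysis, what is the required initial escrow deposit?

Cushion = 2 × $384.63 = $769.26
Trial balance (start $0, +$384.63 each month, − disbursements):
  Jul: +$384.63 − $1,035.00 → -$650.37
  Aug: +$384.63 → -$265.74
  Sep: +$384.63 → $118.89
  Oct: +$384.63 → $503.52
  Nov: +$384.63 → $888.15
  Dec: +$384.63 → $1,272.78
  Jan: +$384.63 − $1,035.00 → $622.41
  Feb: +$384.63 → $1,007.04
  Mar: +$384.63 → $1,391.67
  Apr: +$384.63 − $2,545.56 → -$769.26
  May: +$384.63 → -$384.63
  Jun: +$384.63 → $0.00
Lowest trial balance = -$769.26 (Apr)
Initial deposit = cushion − low point = $769.26 − (-$769.26) = $1,538.52

$1,538.52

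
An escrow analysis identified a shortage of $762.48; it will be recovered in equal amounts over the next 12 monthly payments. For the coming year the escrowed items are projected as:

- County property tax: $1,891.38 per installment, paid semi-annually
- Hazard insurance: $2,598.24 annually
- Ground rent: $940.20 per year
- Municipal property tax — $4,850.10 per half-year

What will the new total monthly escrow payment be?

$1,481.99

County property tax — $1,891.38 × 2 = $3,782.76
Hazard insurance — $2,598.24
Ground rent — $940.20
Municipal property tax — $4,850.10 × 2 = $9,700.20
Yearly total = $3,782.76 + $2,598.24 + $940.20 + $9,700.20 = $17,021.40
Base monthly escrow = $17,021.40 / 12 = $1,418.45
Shortage per month = $762.48 ÷ 12 = $63.54
New monthly escrow = $1,418.45 + $63.54 = $1,481.99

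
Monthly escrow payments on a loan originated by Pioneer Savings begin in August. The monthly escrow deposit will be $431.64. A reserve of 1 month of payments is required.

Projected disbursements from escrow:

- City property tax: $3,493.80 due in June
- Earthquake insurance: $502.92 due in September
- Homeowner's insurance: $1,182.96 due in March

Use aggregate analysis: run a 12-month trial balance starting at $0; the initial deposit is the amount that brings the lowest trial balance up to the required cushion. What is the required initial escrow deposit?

Cushion = 1 × $431.64 = $431.64
Trial balance (start $0, +$431.64 each month, − disbursements):
  Aug: +$431.64 → $431.64
  Sep: +$431.64 − $502.92 → $360.36
  Oct: +$431.64 → $792.00
  Nov: +$431.64 → $1,223.64
  Dec: +$431.64 → $1,655.28
  Jan: +$431.64 → $2,086.92
  Feb: +$431.64 → $2,518.56
  Mar: +$431.64 − $1,182.96 → $1,767.24
  Apr: +$431.64 → $2,198.88
  May: +$431.64 → $2,630.52
  Jun: +$431.64 − $3,493.80 → -$431.64
  Jul: +$431.64 → $0.00
Lowest trial balance = -$431.64 (Jun)
Initial deposit = cushion − low point = $431.64 − (-$431.64) = $863.28

$863.28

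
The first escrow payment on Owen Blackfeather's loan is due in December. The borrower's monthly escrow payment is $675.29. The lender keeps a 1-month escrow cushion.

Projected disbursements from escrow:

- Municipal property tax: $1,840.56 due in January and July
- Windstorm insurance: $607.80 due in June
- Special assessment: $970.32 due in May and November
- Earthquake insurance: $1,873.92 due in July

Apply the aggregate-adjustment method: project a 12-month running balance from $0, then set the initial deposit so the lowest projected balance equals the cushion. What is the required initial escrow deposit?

Cushion = 1 × $675.29 = $675.29
Trial balance (start $0, +$675.29 each month, − disbursements):
  Dec: +$675.29 → $675.29
  Jan: +$675.29 − $1,840.56 → -$489.98
  Feb: +$675.29 → $185.31
  Mar: +$675.29 → $860.60
  Apr: +$675.29 → $1,535.89
  May: +$675.29 − $970.32 → $1,240.86
  Jun: +$675.29 − $607.80 → $1,308.35
  Jul: +$675.29 − $3,714.48 → -$1,730.84
  Aug: +$675.29 → -$1,055.55
  Sep: +$675.29 → -$380.26
  Oct: +$675.29 → $295.03
  Nov: +$675.29 − $970.32 → $0.00
Lowest trial balance = -$1,730.84 (Jul)
Initial deposit = cushion − low point = $675.29 − (-$1,730.84) = $2,406.13

$2,406.13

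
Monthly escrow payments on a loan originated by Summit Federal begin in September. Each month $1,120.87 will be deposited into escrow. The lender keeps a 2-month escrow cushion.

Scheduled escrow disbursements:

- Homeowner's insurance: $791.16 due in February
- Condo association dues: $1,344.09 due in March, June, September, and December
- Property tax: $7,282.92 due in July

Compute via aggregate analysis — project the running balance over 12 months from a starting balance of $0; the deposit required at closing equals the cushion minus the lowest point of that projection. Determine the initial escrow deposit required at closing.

$3,362.61

Cushion = 2 × $1,120.87 = $2,241.74
Trial balance (start $0, +$1,120.87 each month, − disbursements):
  Sep: +$1,120.87 − $1,344.09 → -$223.22
  Oct: +$1,120.87 → $897.65
  Nov: +$1,120.87 → $2,018.52
  Dec: +$1,120.87 − $1,344.09 → $1,795.30
  Jan: +$1,120.87 → $2,916.17
  Feb: +$1,120.87 − $791.16 → $3,245.88
  Mar: +$1,120.87 − $1,344.09 → $3,022.66
  Apr: +$1,120.87 → $4,143.53
  May: +$1,120.87 → $5,264.40
  Jun: +$1,120.87 − $1,344.09 → $5,041.18
  Jul: +$1,120.87 − $7,282.92 → -$1,120.87
  Aug: +$1,120.87 → $0.00
Lowest trial balance = -$1,120.87 (Jul)
Initial deposit = cushion − low point = $2,241.74 − (-$1,120.87) = $3,362.61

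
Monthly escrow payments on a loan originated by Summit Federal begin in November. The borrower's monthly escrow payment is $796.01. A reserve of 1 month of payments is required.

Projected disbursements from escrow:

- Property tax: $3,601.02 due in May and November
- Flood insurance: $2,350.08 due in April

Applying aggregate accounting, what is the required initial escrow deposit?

Cushion = 1 × $796.01 = $796.01
Trial balance (start $0, +$796.01 each month, − disbursements):
  Nov: +$796.01 − $3,601.02 → -$2,805.01
  Dec: +$796.01 → -$2,009.00
  Jan: +$796.01 → -$1,212.99
  Feb: +$796.01 → -$416.98
  Mar: +$796.01 → $379.03
  Apr: +$796.01 − $2,350.08 → -$1,175.04
  May: +$796.01 − $3,601.02 → -$3,980.05
  Jun: +$796.01 → -$3,184.04
  Jul: +$796.01 → -$2,388.03
  Aug: +$796.01 → -$1,592.02
  Sep: +$796.01 → -$796.01
  Oct: +$796.01 → $0.00
Lowest trial balance = -$3,980.05 (May)
Initial deposit = cushion − low point = $796.01 − (-$3,980.05) = $4,776.06

$4,776.06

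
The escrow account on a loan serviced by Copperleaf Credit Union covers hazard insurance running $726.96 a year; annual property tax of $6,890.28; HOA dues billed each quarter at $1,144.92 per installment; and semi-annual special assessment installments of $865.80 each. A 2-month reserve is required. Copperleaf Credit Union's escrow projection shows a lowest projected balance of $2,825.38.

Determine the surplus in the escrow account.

$503.96

Hazard insurance — $726.96 per year
Property tax — $6,890.28 per year
HOA dues — $1,144.92 × 4 = $4,579.68 per year
Special assessment — $865.80 × 2 = $1,731.60 per year
Total annual escrow = $726.96 + $6,890.28 + $4,579.68 + $1,731.60 = $13,928.52
Per month = $13,928.52 ÷ 12 = $1,160.71
Required reserve = 2 × $1,160.71 = $2,321.42
Excess over cushion: $2,825.38 − $2,321.42 = $503.96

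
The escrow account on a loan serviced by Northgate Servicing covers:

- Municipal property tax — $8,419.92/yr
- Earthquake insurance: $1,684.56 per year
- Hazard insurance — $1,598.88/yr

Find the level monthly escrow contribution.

Municipal property tax = $8,419.92 per year
Earthquake insurance = $1,684.56 per year
Hazard insurance = $1,598.88 per year
Total per year = $8,419.92 + $1,684.56 + $1,598.88 = $11,703.36
Monthly escrow = $11,703.36 ÷ 12 = $975.28

$975.28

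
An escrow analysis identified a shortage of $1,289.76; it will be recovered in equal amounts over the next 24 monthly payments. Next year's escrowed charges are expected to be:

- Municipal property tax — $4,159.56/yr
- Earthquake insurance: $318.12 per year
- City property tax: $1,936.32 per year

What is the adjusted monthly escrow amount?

$588.24

Municipal property tax: $4,159.56 annually
Earthquake insurance: $318.12 annually
City property tax: $1,936.32 annually
Total annual escrow = $4,159.56 + $318.12 + $1,936.32 = $6,414.00
Base monthly escrow = $6,414.00 ÷ 12 = $534.50
Shortage spread = $1,289.76 / 24 = $53.74/mo
New monthly escrow = $534.50 + $53.74 = $588.24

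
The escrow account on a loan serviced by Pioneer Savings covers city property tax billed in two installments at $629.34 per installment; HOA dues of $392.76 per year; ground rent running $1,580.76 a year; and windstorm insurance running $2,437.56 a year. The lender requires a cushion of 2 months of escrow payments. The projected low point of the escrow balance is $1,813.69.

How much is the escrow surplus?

$868.73

City property tax: $629.34 × 2 = $1,258.68
HOA dues: $392.76
Ground rent: $1,580.76
Windstorm insurance: $2,437.56
Total annual escrow = $5,669.76
Monthly escrow = $5,669.76 ÷ 12 = $472.48
Cushion = 2 × $472.48 = $944.96
Surplus = $1,813.69 − $944.96 = $868.73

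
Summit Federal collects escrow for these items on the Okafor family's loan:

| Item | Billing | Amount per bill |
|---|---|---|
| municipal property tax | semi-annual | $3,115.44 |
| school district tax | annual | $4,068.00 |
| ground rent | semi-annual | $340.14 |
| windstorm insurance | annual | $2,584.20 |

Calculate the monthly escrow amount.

Municipal property tax — $3,115.44 × 2 = $6,230.88 annually
School district tax — $4,068.00 annually
Ground rent — $340.14 × 2 = $680.28 annually
Windstorm insurance — $2,584.20 annually
Yearly total = $6,230.88 + $4,068.00 + $680.28 + $2,584.20 = $13,563.36
Monthly = $13,563.36 ÷ 12 = $1,130.28

$1,130.28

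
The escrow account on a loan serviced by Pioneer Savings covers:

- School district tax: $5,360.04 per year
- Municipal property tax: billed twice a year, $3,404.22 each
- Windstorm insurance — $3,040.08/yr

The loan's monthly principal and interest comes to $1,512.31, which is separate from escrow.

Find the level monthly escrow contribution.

School district tax — $5,360.04 annually
Municipal property tax — $3,404.22 × 2 = $6,808.44 annually
Windstorm insurance — $3,040.08 annually
Combined annual = $5,360.04 + $6,808.44 + $3,040.08 = $15,208.56
Per month = $15,208.56 ÷ 12 = $1,267.38

$1,267.38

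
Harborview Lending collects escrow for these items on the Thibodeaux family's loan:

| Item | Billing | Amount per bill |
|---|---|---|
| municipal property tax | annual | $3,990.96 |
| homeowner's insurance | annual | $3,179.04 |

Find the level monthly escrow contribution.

$597.50

Municipal property tax = $3,990.96/yr
Homeowner's insurance = $3,179.04/yr
Total annual escrow = $3,990.96 + $3,179.04 = $7,170.00
Base monthly escrow = $7,170.00 ÷ 12 = $597.50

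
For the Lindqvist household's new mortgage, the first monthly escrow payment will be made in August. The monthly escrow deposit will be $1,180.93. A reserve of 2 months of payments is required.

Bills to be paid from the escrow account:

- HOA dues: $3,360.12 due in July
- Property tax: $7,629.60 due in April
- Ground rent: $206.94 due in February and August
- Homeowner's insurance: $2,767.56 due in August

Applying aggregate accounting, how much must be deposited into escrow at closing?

Cushion = 2 × $1,180.93 = $2,361.86
Trial balance (start $0, +$1,180.93 each month, − disbursements):
  Aug: +$1,180.93 − $2,974.50 → -$1,793.57
  Sep: +$1,180.93 → -$612.64
  Oct: +$1,180.93 → $568.29
  Nov: +$1,180.93 → $1,749.22
  Dec: +$1,180.93 → $2,930.15
  Jan: +$1,180.93 → $4,111.08
  Feb: +$1,180.93 − $206.94 → $5,085.07
  Mar: +$1,180.93 → $6,266.00
  Apr: +$1,180.93 − $7,629.60 → -$182.67
  May: +$1,180.93 → $998.26
  Jun: +$1,180.93 → $2,179.19
  Jul: +$1,180.93 − $3,360.12 → $0.00
Lowest trial balance = -$1,793.57 (Aug)
Initial deposit = cushion − low point = $2,361.86 − (-$1,793.57) = $4,155.43

$4,155.43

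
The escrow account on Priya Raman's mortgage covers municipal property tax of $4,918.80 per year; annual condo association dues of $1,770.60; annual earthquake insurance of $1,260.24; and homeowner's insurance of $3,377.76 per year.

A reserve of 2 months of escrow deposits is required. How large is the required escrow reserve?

Municipal property tax: $4,918.80 annually
Condo association dues: $1,770.60 annually
Earthquake insurance: $1,260.24 annually
Homeowner's insurance: $3,377.76 annually
Annual escrow total = $4,918.80 + $1,770.60 + $1,260.24 + $3,377.76 = $11,327.40
Base monthly escrow = $11,327.40 / 12 = $943.95
Cushion = 2 × $943.95 = $1,887.90

$1,887.90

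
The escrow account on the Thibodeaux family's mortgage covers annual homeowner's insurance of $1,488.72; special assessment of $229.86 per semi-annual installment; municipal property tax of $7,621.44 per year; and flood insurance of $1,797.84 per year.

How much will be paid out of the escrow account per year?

$11,367.72

Homeowner's insurance = $1,488.72/yr
Special assessment = $229.86 × 2 = $459.72/yr
Municipal property tax = $7,621.44/yr
Flood insurance = $1,797.84/yr
Annual escrow total = $1,488.72 + $459.72 + $7,621.44 + $1,797.84 = $11,367.72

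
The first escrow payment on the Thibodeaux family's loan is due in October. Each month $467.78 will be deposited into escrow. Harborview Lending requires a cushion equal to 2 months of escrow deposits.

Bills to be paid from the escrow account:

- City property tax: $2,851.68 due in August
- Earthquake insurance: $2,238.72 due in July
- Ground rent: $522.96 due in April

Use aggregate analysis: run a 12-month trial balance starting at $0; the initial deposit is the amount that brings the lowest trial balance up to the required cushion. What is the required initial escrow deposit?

Cushion = 2 × $467.78 = $935.56
Trial balance (start $0, +$467.78 each month, − disbursements):
  Oct: +$467.78 → $467.78
  Nov: +$467.78 → $935.56
  Dec: +$467.78 → $1,403.34
  Jan: +$467.78 → $1,871.12
  Feb: +$467.78 → $2,338.90
  Mar: +$467.78 → $2,806.68
  Apr: +$467.78 − $522.96 → $2,751.50
  May: +$467.78 → $3,219.28
  Jun: +$467.78 → $3,687.06
  Jul: +$467.78 − $2,238.72 → $1,916.12
  Aug: +$467.78 − $2,851.68 → -$467.78
  Sep: +$467.78 → $0.00
Lowest trial balance = -$467.78 (Aug)
Initial deposit = cushion − low point = $935.56 − (-$467.78) = $1,403.34

$1,403.34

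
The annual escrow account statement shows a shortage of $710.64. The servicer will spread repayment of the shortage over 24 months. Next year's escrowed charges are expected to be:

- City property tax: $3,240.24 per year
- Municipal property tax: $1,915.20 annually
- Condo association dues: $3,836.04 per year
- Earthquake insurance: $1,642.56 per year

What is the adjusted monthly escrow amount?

$915.78

City property tax — $3,240.24
Municipal property tax — $1,915.20
Condo association dues — $3,836.04
Earthquake insurance — $1,642.56
Combined annual = $10,634.04
Monthly = $10,634.04 / 12 = $886.17
Shortage per month = $710.64 / 24 = $29.61
Adjusted monthly = $886.17 + $29.61 = $915.78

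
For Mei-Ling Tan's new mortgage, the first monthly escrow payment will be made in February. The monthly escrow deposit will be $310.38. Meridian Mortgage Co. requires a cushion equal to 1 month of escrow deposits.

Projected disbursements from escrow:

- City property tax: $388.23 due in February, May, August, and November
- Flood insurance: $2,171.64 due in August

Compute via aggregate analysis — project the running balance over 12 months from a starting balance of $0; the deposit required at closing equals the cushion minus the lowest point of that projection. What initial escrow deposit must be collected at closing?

Cushion = 1 × $310.38 = $310.38
Trial balance (start $0, +$310.38 each month, − disbursements):
  Feb: +$310.38 − $388.23 → -$77.85
  Mar: +$310.38 → $232.53
  Apr: +$310.38 → $542.91
  May: +$310.38 − $388.23 → $465.06
  Jun: +$310.38 → $775.44
  Jul: +$310.38 → $1,085.82
  Aug: +$310.38 − $2,559.87 → -$1,163.67
  Sep: +$310.38 → -$853.29
  Oct: +$310.38 → -$542.91
  Nov: +$310.38 − $388.23 → -$620.76
  Dec: +$310.38 → -$310.38
  Jan: +$310.38 → $0.00
Lowest trial balance = -$1,163.67 (Aug)
Initial deposit = cushion − low point = $310.38 − (-$1,163.67) = $1,474.05

$1,474.05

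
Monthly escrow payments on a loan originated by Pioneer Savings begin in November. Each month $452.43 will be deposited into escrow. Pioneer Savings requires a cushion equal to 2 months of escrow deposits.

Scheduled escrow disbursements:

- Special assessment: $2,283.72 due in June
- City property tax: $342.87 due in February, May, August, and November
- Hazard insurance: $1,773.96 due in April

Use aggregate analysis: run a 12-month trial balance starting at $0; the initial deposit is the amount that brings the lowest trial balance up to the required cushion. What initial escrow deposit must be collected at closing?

Cushion = 2 × $452.43 = $904.86
Trial balance (start $0, +$452.43 each month, − disbursements):
  Nov: +$452.43 − $342.87 → $109.56
  Dec: +$452.43 → $561.99
  Jan: +$452.43 → $1,014.42
  Feb: +$452.43 − $342.87 → $1,123.98
  Mar: +$452.43 → $1,576.41
  Apr: +$452.43 − $1,773.96 → $254.88
  May: +$452.43 − $342.87 → $364.44
  Jun: +$452.43 − $2,283.72 → -$1,466.85
  Jul: +$452.43 → -$1,014.42
  Aug: +$452.43 − $342.87 → -$904.86
  Sep: +$452.43 → -$452.43
  Oct: +$452.43 → $0.00
Lowest trial balance = -$1,466.85 (Jun)
Initial deposit = cushion − low point = $904.86 − (-$1,466.85) = $2,371.71

$2,371.71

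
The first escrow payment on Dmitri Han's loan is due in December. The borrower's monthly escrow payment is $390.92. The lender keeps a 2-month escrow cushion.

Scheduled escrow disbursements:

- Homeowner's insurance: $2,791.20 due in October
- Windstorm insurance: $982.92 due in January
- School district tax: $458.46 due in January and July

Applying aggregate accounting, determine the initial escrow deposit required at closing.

Cushion = 2 × $390.92 = $781.84
Trial balance (start $0, +$390.92 each month, − disbursements):
  Dec: +$390.92 → $390.92
  Jan: +$390.92 − $1,441.38 → -$659.54
  Feb: +$390.92 → -$268.62
  Mar: +$390.92 → $122.30
  Apr: +$390.92 → $513.22
  May: +$390.92 → $904.14
  Jun: +$390.92 → $1,295.06
  Jul: +$390.92 − $458.46 → $1,227.52
  Aug: +$390.92 → $1,618.44
  Sep: +$390.92 → $2,009.36
  Oct: +$390.92 − $2,791.20 → -$390.92
  Nov: +$390.92 → $0.00
Lowest trial balance = -$659.54 (Jan)
Initial deposit = cushion − low point = $781.84 − (-$659.54) = $1,441.38

$1,441.38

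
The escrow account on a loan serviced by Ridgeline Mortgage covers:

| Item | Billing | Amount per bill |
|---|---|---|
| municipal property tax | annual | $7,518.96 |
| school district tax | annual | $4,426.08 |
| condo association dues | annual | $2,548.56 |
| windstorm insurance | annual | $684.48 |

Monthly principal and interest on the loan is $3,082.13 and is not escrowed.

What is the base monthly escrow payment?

Municipal property tax — $7,518.96 annually
School district tax — $4,426.08 annually
Condo association dues — $2,548.56 annually
Windstorm insurance — $684.48 annually
Combined annual = $15,178.08
Monthly = $15,178.08 / 12 = $1,264.84

$1,264.84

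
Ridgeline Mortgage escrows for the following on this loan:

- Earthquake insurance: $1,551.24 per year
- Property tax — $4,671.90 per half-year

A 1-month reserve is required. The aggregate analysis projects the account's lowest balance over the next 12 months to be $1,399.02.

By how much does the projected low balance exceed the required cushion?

$491.10

Earthquake insurance: $1,551.24/yr
Property tax: $4,671.90 × 2 = $9,343.80/yr
Yearly total = $1,551.24 + $9,343.80 = $10,895.04
Base monthly escrow = $10,895.04 / 12 = $907.92
Cushion = 1 × $907.92 = $907.92
Excess over cushion: $1,399.02 − $907.92 = $491.10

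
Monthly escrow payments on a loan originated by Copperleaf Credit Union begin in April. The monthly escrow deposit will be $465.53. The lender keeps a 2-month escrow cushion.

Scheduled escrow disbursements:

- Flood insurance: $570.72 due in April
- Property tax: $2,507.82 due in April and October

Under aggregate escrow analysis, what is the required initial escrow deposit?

Cushion = 2 × $465.53 = $931.06
Trial balance (start $0, +$465.53 each month, − disbursements):
  Apr: +$465.53 − $3,078.54 → -$2,613.01
  May: +$465.53 → -$2,147.48
  Jun: +$465.53 → -$1,681.95
  Jul: +$465.53 → -$1,216.42
  Aug: +$465.53 → -$750.89
  Sep: +$465.53 → -$285.36
  Oct: +$465.53 − $2,507.82 → -$2,327.65
  Nov: +$465.53 → -$1,862.12
  Dec: +$465.53 → -$1,396.59
  Jan: +$465.53 → -$931.06
  Feb: +$465.53 → -$465.53
  Mar: +$465.53 → $0.00
Lowest trial balance = -$2,613.01 (Apr)
Initial deposit = cushion − low point = $931.06 − (-$2,613.01) = $3,544.07

$3,544.07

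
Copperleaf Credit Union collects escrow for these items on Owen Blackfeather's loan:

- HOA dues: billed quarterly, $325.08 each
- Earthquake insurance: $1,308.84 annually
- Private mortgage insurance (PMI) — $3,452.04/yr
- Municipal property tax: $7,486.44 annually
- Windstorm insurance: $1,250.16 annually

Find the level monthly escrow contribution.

$1,233.15

HOA dues: $325.08 × 4 = $1,300.32/yr
Earthquake insurance: $1,308.84/yr
Private mortgage insurance (PMI): $3,452.04/yr
Municipal property tax: $7,486.44/yr
Windstorm insurance: $1,250.16/yr
Combined annual = $1,300.32 + $1,308.84 + $3,452.04 + $7,486.44 + $1,250.16 = $14,797.80
Monthly escrow = $14,797.80 ÷ 12 = $1,233.15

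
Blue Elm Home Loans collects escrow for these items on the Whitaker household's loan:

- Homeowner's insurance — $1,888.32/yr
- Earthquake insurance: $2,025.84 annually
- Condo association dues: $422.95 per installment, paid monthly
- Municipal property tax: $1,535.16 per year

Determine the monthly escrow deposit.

Homeowner's insurance — $1,888.32 annually
Earthquake insurance — $2,025.84 annually
Condo association dues — $422.95 × 12 = $5,075.40 annually
Municipal property tax — $1,535.16 annually
Total annual escrow = $10,524.72
Per month = $10,524.72 / 12 = $877.06

$877.06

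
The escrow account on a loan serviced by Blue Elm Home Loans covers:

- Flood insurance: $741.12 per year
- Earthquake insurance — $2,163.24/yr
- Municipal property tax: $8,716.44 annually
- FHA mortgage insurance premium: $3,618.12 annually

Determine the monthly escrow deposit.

Flood insurance — $741.12/yr
Earthquake insurance — $2,163.24/yr
Municipal property tax — $8,716.44/yr
FHA mortgage insurance premium — $3,618.12/yr
Total annual escrow = $15,238.92
Monthly = $15,238.92 / 12 = $1,269.91

$1,269.91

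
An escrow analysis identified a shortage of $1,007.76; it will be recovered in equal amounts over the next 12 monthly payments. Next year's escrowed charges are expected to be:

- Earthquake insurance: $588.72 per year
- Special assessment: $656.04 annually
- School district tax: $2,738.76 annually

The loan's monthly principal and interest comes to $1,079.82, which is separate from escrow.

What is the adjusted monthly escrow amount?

Earthquake insurance = $588.72 per year
Special assessment = $656.04 per year
School district tax = $2,738.76 per year
Combined annual = $3,983.52
Per month = $3,983.52 / 12 = $331.96
Monthly shortage recovery: $1,007.76 ÷ 12 = $83.98
New monthly escrow = $331.96 + $83.98 = $415.94

$415.94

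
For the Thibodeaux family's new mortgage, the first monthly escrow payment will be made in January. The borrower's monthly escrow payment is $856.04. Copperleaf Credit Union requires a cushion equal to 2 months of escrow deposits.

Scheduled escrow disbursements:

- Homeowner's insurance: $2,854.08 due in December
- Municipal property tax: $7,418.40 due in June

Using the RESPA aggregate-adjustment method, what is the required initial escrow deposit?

$3,994.24

Cushion = 2 × $856.04 = $1,712.08
Trial balance (start $0, +$856.04 each month, − disbursements):
  Jan: +$856.04 → $856.04
  Feb: +$856.04 → $1,712.08
  Mar: +$856.04 → $2,568.12
  Apr: +$856.04 → $3,424.16
  May: +$856.04 → $4,280.20
  Jun: +$856.04 − $7,418.40 → -$2,282.16
  Jul: +$856.04 → -$1,426.12
  Aug: +$856.04 → -$570.08
  Sep: +$856.04 → $285.96
  Oct: +$856.04 → $1,142.00
  Nov: +$856.04 → $1,998.04
  Dec: +$856.04 − $2,854.08 → $0.00
Lowest trial balance = -$2,282.16 (Jun)
Initial deposit = cushion − low point = $1,712.08 − (-$2,282.16) = $3,994.24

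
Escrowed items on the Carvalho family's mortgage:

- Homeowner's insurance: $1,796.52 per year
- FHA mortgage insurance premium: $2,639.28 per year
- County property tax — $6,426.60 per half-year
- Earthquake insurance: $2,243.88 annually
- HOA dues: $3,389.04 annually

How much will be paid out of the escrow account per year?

$22,921.92

Homeowner's insurance — $1,796.52 per year
FHA mortgage insurance premium — $2,639.28 per year
County property tax — $6,426.60 × 2 = $12,853.20 per year
Earthquake insurance — $2,243.88 per year
HOA dues — $3,389.04 per year
Total per year = $1,796.52 + $2,639.28 + $12,853.20 + $2,243.88 + $3,389.04 = $22,921.92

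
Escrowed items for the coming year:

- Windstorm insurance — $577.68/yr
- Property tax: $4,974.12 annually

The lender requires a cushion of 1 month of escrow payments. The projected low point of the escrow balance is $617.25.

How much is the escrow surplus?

$154.60

Windstorm insurance = $577.68 per year
Property tax = $4,974.12 per year
Combined annual = $5,551.80
Monthly = $5,551.80 / 12 = $462.65
Cushion = 1 × $462.65 = $462.65
Surplus = $617.25 − $462.65 = $154.60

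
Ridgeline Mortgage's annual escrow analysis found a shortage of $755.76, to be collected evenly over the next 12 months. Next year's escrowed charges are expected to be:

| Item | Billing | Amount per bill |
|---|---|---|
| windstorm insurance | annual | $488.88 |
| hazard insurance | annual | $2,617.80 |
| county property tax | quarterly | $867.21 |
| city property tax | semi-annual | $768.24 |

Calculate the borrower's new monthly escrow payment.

$738.98

Windstorm insurance = $488.88 per year
Hazard insurance = $2,617.80 per year
County property tax = $867.21 × 4 = $3,468.84 per year
City property tax = $768.24 × 2 = $1,536.48 per year
Yearly total = $488.88 + $2,617.80 + $3,468.84 + $1,536.48 = $8,112.00
Monthly escrow = $8,112.00 ÷ 12 = $676.00
Shortage per month = $755.76 ÷ 12 = $62.98
New monthly escrow = $676.00 + $62.98 = $738.98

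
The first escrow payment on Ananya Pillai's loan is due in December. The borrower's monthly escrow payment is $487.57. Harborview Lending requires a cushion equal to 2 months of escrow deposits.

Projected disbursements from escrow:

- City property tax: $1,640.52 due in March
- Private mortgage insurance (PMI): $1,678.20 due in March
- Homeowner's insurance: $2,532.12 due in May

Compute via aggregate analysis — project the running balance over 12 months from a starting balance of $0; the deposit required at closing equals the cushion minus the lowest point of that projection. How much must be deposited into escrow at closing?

$3,900.56

Cushion = 2 × $487.57 = $975.14
Trial balance (start $0, +$487.57 each month, − disbursements):
  Dec: +$487.57 → $487.57
  Jan: +$487.57 → $975.14
  Feb: +$487.57 → $1,462.71
  Mar: +$487.57 − $3,318.72 → -$1,368.44
  Apr: +$487.57 → -$880.87
  May: +$487.57 − $2,532.12 → -$2,925.42
  Jun: +$487.57 → -$2,437.85
  Jul: +$487.57 → -$1,950.28
  Aug: +$487.57 → -$1,462.71
  Sep: +$487.57 → -$975.14
  Oct: +$487.57 → -$487.57
  Nov: +$487.57 → $0.00
Lowest trial balance = -$2,925.42 (May)
Initial deposit = cushion − low point = $975.14 − (-$2,925.42) = $3,900.56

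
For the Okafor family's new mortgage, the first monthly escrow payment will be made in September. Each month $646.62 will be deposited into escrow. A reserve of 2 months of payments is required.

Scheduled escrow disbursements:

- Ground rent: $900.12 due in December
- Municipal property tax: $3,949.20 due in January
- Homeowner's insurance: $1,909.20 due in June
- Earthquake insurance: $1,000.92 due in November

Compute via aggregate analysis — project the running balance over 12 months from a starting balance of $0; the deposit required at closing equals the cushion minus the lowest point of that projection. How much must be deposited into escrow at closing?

Cushion = 2 × $646.62 = $1,293.24
Trial balance (start $0, +$646.62 each month, − disbursements):
  Sep: +$646.62 → $646.62
  Oct: +$646.62 → $1,293.24
  Nov: +$646.62 − $1,000.92 → $938.94
  Dec: +$646.62 − $900.12 → $685.44
  Jan: +$646.62 − $3,949.20 → -$2,617.14
  Feb: +$646.62 → -$1,970.52
  Mar: +$646.62 → -$1,323.90
  Apr: +$646.62 → -$677.28
  May: +$646.62 → -$30.66
  Jun: +$646.62 − $1,909.20 → -$1,293.24
  Jul: +$646.62 → -$646.62
  Aug: +$646.62 → $0.00
Lowest trial balance = -$2,617.14 (Jan)
Initial deposit = cushion − low point = $1,293.24 − (-$2,617.14) = $3,910.38

$3,910.38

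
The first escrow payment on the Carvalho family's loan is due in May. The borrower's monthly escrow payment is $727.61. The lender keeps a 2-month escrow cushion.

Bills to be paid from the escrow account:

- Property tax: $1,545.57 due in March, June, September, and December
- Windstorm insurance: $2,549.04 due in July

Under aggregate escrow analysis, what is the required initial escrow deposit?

Cushion = 2 × $727.61 = $1,455.22
Trial balance (start $0, +$727.61 each month, − disbursements):
  May: +$727.61 → $727.61
  Jun: +$727.61 − $1,545.57 → -$90.35
  Jul: +$727.61 − $2,549.04 → -$1,911.78
  Aug: +$727.61 → -$1,184.17
  Sep: +$727.61 − $1,545.57 → -$2,002.13
  Oct: +$727.61 → -$1,274.52
  Nov: +$727.61 → -$546.91
  Dec: +$727.61 − $1,545.57 → -$1,364.87
  Jan: +$727.61 → -$637.26
  Feb: +$727.61 → $90.35
  Mar: +$727.61 − $1,545.57 → -$727.61
  Apr: +$727.61 → $0.00
Lowest trial balance = -$2,002.13 (Sep)
Initial deposit = cushion − low point = $1,455.22 − (-$2,002.13) = $3,457.35

$3,457.35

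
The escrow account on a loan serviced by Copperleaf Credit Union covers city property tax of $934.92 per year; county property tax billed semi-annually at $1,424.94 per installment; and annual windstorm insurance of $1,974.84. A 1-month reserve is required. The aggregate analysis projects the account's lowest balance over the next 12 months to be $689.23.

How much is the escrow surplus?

$209.26

City property tax — $934.92
County property tax — $1,424.94 × 2 = $2,849.88
Windstorm insurance — $1,974.84
Combined annual = $5,759.64
Monthly escrow = $5,759.64 / 12 = $479.97
Cushion = 1 × $479.97 = $479.97
Surplus = $689.23 − $479.97 = $209.26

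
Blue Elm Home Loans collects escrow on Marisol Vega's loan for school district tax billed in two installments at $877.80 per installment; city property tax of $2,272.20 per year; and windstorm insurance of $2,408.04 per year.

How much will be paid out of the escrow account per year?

$6,435.84

School district tax — $877.80 × 2 = $1,755.60 annually
City property tax — $2,272.20 annually
Windstorm insurance — $2,408.04 annually
Total annual escrow = $6,435.84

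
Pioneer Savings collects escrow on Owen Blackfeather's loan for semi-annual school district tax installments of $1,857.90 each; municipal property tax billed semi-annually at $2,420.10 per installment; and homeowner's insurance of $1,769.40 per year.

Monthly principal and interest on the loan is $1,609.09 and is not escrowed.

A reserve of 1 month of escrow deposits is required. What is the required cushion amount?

School district tax — $1,857.90 × 2 = $3,715.80
Municipal property tax — $2,420.10 × 2 = $4,840.20
Homeowner's insurance — $1,769.40
Total annual escrow = $10,325.40
Monthly = $10,325.40 ÷ 12 = $860.45
Required cushion = 1 × $860.45 = $860.45

$860.45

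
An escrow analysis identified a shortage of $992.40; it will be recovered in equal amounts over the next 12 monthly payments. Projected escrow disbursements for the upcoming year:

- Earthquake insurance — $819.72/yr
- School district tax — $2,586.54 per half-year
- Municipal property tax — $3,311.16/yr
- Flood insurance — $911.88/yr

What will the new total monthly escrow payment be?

Earthquake insurance = $819.72 per year
School district tax = $2,586.54 × 2 = $5,173.08 per year
Municipal property tax = $3,311.16 per year
Flood insurance = $911.88 per year
Combined annual = $10,215.84
Base monthly escrow = $10,215.84 ÷ 12 = $851.32
Shortage per month = $992.40 / 12 = $82.70
New monthly escrow = $851.32 + $82.70 = $934.02

$934.02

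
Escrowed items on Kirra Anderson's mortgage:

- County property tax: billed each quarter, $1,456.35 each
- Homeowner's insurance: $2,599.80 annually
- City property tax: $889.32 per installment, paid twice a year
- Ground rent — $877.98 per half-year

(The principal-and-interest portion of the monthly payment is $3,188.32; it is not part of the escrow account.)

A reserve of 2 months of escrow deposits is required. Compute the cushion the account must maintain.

$1,993.30

County property tax = $1,456.35 × 4 = $5,825.40 per year
Homeowner's insurance = $2,599.80 per year
City property tax = $889.32 × 2 = $1,778.64 per year
Ground rent = $877.98 × 2 = $1,755.96 per year
Total annual escrow = $5,825.40 + $2,599.80 + $1,778.64 + $1,755.96 = $11,959.80
Monthly escrow = $11,959.80 ÷ 12 = $996.65
Reserve = 2 × $996.65 = $1,993.30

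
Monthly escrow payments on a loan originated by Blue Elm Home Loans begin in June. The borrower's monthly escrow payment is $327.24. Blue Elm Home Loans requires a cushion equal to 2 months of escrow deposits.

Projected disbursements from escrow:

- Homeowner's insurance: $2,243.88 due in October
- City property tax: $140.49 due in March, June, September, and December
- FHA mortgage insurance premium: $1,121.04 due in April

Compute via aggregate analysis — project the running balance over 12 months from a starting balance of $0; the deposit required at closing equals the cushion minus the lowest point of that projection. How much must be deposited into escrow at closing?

$1,543.14

Cushion = 2 × $327.24 = $654.48
Trial balance (start $0, +$327.24 each month, − disbursements):
  Jun: +$327.24 − $140.49 → $186.75
  Jul: +$327.24 → $513.99
  Aug: +$327.24 → $841.23
  Sep: +$327.24 − $140.49 → $1,027.98
  Oct: +$327.24 − $2,243.88 → -$888.66
  Nov: +$327.24 → -$561.42
  Dec: +$327.24 − $140.49 → -$374.67
  Jan: +$327.24 → -$47.43
  Feb: +$327.24 → $279.81
  Mar: +$327.24 − $140.49 → $466.56
  Apr: +$327.24 − $1,121.04 → -$327.24
  May: +$327.24 → $0.00
Lowest trial balance = -$888.66 (Oct)
Initial deposit = cushion − low point = $654.48 − (-$888.66) = $1,543.14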